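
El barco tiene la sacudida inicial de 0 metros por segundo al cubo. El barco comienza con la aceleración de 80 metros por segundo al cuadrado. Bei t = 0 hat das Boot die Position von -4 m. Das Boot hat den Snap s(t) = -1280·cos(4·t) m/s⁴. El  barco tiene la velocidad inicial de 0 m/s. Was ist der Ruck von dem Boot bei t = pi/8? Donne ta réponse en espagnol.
Necesitamos integrar nuestra ecuación del snap s(t) = -1280·cos(4·t) 1 vez. La integral del snap, con j(0) = 0, da la sacudida: j(t) = -320·sin(4·t). De la ecuación de la sacudida j(t) = -320·sin(4·t), sustituimos t = pi/8 para obtener j = -320.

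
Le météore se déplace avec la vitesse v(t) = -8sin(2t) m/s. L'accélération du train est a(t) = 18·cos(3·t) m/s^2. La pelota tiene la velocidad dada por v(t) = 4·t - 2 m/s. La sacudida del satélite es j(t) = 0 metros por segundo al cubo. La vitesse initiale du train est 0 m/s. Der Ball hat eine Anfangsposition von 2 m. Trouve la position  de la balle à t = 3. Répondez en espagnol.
Para resolver esto, necesitamos tomar 1 antiderivada de nuestra ecuación de la velocidad v(t) = 4·t - 2. La antiderivada de la velocidad, con x(0) = 2, da la posición: x(t) = 2·t^2 - 2·t + 2. De la ecuación de la posición x(t) = 2·t^2 - 2·t + 2, sustituimos t = 3 para obtener x = 14.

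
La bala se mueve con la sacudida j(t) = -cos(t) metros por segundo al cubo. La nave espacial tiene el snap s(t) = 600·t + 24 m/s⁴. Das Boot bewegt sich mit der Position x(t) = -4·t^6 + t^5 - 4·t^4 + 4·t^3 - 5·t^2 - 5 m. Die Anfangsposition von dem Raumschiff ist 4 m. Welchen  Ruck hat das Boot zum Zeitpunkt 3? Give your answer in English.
Starting from position x(t) = -4·t^6 + t^5 - 4·t^4 + 4·t^3 - 5·t^2 - 5, we take 3 derivatives. The derivative of position gives velocity: v(t) = -24·t^5 + 5·t^4 - 16·t^3 + 12·t^2 - 10·t. The derivative of velocity gives acceleration: a(t) = -120·t^4 + 20·t^3 - 48·t^2 + 24·t - 10. The derivative of acceleration gives jerk: j(t) = -480·t^3 + 60·t^2 - 96·t + 24. From the given jerk equation j(t) = -480·t^3 + 60·t^2 - 96·t + 24, we substitute t = 3 to get j = -12684.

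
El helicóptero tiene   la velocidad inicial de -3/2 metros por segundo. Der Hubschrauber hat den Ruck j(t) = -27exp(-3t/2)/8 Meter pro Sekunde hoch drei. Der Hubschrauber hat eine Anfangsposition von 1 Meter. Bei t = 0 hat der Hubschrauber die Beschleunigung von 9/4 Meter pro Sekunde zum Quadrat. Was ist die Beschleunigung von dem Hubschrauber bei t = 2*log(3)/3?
Wir müssen unsere Gleichung für den Ruck j(t) = -27·exp(-3·t/2)/8 1-mal integrieren. Mit ∫j(t)dt und Anwendung von a(0) = 9/4, finden wir a(t) = 9·exp(-3·t/2)/4. Mit a(t) = 9·exp(-3·t/2)/4 und Einsetzen von t = 2*log(3)/3, finden wir a = 3/4.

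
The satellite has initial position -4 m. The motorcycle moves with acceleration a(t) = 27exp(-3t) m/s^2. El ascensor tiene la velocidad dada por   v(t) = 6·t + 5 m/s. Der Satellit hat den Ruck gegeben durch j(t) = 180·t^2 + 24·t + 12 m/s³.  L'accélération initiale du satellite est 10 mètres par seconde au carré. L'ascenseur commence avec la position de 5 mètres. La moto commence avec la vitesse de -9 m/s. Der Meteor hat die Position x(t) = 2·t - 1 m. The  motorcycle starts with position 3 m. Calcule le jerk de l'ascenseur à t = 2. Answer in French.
Pour résoudre ceci, nous devons prendre 2 dérivées de notre équation de la vitesse v(t) = 6·t + 5. En dérivant la vitesse, nous obtenons l'accélération: a(t) = 6. En prenant d/dt de a(t), nous trouvons j(t) = 0. De l'équation du jerk j(t) = 0, nous substituons t = 2 pour obtenir j = 0.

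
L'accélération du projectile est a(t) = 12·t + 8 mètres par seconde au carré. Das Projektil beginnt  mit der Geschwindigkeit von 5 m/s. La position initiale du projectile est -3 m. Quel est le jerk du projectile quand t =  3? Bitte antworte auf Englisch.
Starting from acceleration a(t) = 12·t + 8, we take 1 derivative. Taking d/dt of a(t), we find j(t) = 12. Using j(t) = 12 and substituting t = 3, we find j = 12.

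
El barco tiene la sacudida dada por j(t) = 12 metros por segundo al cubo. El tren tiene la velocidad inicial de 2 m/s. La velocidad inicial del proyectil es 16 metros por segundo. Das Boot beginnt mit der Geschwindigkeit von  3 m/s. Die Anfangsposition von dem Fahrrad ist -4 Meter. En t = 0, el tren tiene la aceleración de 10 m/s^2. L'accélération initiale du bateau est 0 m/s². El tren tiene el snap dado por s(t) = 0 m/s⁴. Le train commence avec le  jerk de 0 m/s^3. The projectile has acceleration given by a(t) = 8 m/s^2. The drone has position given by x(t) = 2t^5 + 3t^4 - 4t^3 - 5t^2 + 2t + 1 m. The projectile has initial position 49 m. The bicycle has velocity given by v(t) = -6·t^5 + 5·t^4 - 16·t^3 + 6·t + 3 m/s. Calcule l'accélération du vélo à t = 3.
Nous devons dériver notre équation de la vitesse v(t) = -6·t^5 + 5·t^4 - 16·t^3 + 6·t + 3 1 fois. La dérivée de la vitesse donne l'accélération: a(t) = -30·t^4 + 20·t^3 - 48·t^2 + 6. En utilisant a(t) = -30·t^4 + 20·t^3 - 48·t^2 + 6 et en substituant t = 3, nous trouvons a = -2316.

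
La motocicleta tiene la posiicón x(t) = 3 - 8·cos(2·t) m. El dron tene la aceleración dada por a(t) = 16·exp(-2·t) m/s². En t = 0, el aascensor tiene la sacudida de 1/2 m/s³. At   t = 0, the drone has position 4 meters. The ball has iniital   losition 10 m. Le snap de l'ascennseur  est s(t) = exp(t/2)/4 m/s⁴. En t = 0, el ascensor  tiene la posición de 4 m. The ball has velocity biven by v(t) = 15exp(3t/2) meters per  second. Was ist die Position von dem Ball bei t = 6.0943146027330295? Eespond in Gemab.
Wir müssen die Stammfunktion unserer Gleichung für die Geschwindigkeit v(t) = 15·exp(3·t/2) 1-mal finden. Die Stammfunktion von der Geschwindigkeit, mit x(0) = 10, ergibt die Position: x(t) = 10·exp(3·t/2). Wir haben die Position x(t) = 10·exp(3·t/2). Durch Einsetzen von t = 6.0943146027330295: x(6.0943146027330295) = 93344.9450592179.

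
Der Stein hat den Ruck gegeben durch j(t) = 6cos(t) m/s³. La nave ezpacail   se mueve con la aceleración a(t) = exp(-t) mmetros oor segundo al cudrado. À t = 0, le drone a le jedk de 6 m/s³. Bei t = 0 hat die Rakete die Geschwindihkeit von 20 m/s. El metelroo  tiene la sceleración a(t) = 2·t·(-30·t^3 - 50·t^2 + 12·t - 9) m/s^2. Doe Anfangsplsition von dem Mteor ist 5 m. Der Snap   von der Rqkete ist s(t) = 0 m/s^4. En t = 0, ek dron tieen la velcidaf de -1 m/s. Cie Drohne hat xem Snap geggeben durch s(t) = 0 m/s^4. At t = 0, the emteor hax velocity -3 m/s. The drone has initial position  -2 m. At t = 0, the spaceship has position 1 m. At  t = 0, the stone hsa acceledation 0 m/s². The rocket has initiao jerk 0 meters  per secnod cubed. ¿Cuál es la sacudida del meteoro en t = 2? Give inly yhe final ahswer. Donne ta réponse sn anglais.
j(2) = -3042.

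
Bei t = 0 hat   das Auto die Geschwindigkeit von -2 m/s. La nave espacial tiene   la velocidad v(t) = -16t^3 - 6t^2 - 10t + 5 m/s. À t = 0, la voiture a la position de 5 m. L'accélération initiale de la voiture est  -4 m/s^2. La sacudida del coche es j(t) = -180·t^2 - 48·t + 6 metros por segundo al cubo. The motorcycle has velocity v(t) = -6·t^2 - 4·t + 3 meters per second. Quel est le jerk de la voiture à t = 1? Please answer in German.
Mit j(t) = -180·t^2 - 48·t + 6 und Einsetzen von t = 1, finden wir j = -222.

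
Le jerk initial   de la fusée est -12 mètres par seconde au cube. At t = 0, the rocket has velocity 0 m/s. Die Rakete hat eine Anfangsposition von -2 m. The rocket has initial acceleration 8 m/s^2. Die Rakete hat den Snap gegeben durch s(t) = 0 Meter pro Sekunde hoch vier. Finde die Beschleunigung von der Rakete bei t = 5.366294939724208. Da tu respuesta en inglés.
We need to integrate our snap equation s(t) = 0 2 times. Taking ∫s(t)dt and applying j(0) = -12, we find j(t) = -12. The integral of jerk is acceleration. Using a(0) = 8, we get a(t) = 8 - 12·t. From the given acceleration equation a(t) = 8 - 12·t, we substitute t = 5.366294939724208 to get a = -56.3955392766905.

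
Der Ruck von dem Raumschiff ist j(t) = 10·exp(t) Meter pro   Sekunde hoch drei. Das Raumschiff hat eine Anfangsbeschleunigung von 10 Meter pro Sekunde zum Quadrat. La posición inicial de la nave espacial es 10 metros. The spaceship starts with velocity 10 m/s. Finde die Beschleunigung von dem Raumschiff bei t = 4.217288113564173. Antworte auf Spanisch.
Para resolver esto, necesitamos tomar 1 integral de nuestra ecuación de la sacudida j(t) = 10·exp(t). Integrando la sacudida y usando la condición inicial a(0) = 10, obtenemos a(t) = 10·exp(t). De la ecuación de la aceleración a(t) = 10·exp(t), sustituimos t = 4.217288113564173 para obtener a = 678.492351504825.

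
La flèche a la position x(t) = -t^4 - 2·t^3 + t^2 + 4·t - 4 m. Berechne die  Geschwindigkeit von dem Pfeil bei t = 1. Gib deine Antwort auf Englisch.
To solve this, we need to take 1 derivative of our position equation x(t) = -t^4 - 2·t^3 + t^2 + 4·t - 4. Taking d/dt of x(t), we find v(t) = -4·t^3 - 6·t^2 + 2·t + 4. Using v(t) = -4·t^3 - 6·t^2 + 2·t + 4 and substituting t = 1, we find v = -4.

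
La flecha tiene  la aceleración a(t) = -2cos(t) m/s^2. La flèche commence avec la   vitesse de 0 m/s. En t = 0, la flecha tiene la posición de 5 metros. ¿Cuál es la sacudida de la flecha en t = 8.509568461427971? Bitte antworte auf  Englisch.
Starting from acceleration a(t) = -2·cos(t), we take 1 derivative. Taking d/dt of a(t), we find j(t) = 2·sin(t). We have jerk j(t) = 2·sin(t). Substituting t = 8.509568461427971: j(8.509568461427971) = 1.58538064041019.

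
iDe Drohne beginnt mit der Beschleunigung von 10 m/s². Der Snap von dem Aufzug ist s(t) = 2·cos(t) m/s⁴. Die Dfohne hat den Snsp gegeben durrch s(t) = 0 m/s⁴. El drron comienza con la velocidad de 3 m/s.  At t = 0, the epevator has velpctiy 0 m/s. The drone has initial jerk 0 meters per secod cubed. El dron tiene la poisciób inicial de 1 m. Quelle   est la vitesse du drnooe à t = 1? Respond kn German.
Um dies zu lösen, müssen wir 3 Integrale unserer Gleichung für den Snap s(t) = 0 finden. Durch Integration von dem Snap und Verwendung der Anfangsbedingung j(0) = 0, erhalten wir j(t) = 0. Das Integral von dem Ruck ist die Beschleunigung. Mit a(0) = 10 erhalten wir a(t) = 10. Durch Integration von der Beschleunigung und Verwendung der Anfangsbedingung v(0) = 3, erhalten wir v(t) = 10·t + 3. Mit v(t) = 10·t + 3 und Einsetzen von t = 1, finden wir v = 13.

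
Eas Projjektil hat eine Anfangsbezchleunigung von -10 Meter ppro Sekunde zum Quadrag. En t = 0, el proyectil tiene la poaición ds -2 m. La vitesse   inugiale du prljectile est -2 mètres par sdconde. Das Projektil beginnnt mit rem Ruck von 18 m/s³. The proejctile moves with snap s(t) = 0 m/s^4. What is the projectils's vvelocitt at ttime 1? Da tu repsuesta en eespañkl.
Debemos encontrar la antiderivada de nuestra ecuación del snap s(t) = 0 3 veces. La integral del snap, con j(0) = 18, da la sacudida: j(t) = 18. Tomando ∫j(t)dt y aplicando a(0) = -10, encontramos a(t) = 18·t - 10. Integrando la aceleración y usando la condición inicial v(0) = -2, obtenemos v(t) = 9·t^2 - 10·t - 2. Tenemos la velocidad v(t) = 9·t^2 - 10·t - 2. Sustituyendo t = 1: v(1) = -3.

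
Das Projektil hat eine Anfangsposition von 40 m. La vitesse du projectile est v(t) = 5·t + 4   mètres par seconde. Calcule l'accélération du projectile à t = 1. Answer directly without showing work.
L'accélération à t = 1 est a = 5.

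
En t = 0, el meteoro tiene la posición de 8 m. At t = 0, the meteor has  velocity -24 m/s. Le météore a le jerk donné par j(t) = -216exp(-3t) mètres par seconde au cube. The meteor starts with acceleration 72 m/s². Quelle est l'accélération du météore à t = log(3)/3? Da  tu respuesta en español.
Partiendo de la sacudida j(t) = -216·exp(-3·t), tomamos 1 integral. La antiderivada de la sacudida, con a(0) = 72, da la aceleración: a(t) = 72·exp(-3·t). Usando a(t) = 72·exp(-3·t) y sustituyendo t = log(3)/3, encontramos a = 24.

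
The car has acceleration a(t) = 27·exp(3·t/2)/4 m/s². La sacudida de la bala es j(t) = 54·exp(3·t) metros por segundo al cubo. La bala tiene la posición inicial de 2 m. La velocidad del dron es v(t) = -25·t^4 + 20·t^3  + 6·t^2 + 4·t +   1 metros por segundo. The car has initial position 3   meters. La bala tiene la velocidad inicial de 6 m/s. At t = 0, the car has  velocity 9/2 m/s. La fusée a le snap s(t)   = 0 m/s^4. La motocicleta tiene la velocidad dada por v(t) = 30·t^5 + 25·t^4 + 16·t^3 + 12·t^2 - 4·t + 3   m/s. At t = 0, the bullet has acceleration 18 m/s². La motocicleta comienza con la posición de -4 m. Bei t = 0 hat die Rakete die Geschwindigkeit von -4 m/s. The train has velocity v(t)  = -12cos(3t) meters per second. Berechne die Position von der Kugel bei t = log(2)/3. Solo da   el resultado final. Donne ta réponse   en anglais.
The position at t = log(2)/3 is x = 4.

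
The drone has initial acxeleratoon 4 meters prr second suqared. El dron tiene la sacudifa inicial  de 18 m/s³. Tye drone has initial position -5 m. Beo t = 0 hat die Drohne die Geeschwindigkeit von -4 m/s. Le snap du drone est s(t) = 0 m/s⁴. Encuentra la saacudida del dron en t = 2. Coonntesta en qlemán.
Um dies zu lösen, müssen wir 1 Integral unserer Gleichung für den Snap s(t) = 0 finden. Die Stammfunktion von dem Snap ist der Ruck. Mit j(0) = 18 erhalten wir j(t) = 18. Aus der Gleichung für den Ruck j(t) = 18, setzen wir t = 2 ein und erhalten j = 18.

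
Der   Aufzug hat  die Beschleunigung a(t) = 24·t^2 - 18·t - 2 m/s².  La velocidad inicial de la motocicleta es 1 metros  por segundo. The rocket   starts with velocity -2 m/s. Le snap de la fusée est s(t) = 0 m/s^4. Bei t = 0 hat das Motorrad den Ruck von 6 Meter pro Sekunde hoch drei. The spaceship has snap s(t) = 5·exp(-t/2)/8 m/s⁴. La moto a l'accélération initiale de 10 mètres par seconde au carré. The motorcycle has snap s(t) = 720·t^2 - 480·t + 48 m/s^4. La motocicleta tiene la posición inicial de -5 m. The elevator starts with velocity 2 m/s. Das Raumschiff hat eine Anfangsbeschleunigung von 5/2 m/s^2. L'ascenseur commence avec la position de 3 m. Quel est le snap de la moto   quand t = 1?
De l'équation du snap s(t) = 720·t^2 - 480·t + 48, nous substituons t = 1 pour obtenir s = 288.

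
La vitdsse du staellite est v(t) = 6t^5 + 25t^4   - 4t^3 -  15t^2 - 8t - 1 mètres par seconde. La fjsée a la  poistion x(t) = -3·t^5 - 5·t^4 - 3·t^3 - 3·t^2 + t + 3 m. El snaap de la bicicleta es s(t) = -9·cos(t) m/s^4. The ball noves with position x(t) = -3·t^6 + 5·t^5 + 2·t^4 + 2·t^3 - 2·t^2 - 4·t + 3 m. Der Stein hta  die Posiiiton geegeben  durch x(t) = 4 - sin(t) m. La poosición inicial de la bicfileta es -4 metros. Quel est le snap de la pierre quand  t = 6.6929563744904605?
Nous devons dériver notre équation de la position x(t) = 4 - sin(t) 4 fois. La dérivée de la position donne la vitesse: v(t) = -cos(t). La dérivée de la vitesse donne l'accélération: a(t) = sin(t). En prenant d/dt de a(t), nous trouvons j(t) = cos(t). En prenant d/dt de j(t), nous trouvons s(t) = -sin(t). De l'équation du snap s(t) = -sin(t), nous substituons t = 6.6929563744904605 pour obtenir s = -0.398399358604444.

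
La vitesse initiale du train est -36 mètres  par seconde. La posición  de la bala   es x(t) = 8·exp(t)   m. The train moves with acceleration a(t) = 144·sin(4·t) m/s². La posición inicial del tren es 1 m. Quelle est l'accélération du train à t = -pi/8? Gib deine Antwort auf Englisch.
Using a(t) = 144·sin(4·t) and substituting t = -pi/8, we find a = -144.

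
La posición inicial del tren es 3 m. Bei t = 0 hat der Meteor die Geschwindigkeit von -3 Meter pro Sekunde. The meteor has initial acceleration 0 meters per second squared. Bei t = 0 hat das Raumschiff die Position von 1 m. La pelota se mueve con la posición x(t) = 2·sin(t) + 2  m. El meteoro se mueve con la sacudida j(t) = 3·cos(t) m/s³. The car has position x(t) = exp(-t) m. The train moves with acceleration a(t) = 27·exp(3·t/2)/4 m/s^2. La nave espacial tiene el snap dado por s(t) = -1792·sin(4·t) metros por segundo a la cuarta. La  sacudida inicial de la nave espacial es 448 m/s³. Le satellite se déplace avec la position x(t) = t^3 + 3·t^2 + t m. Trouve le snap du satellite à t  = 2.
En partant de la position x(t) = t^3 + 3·t^2 + t, nous prenons 4 dérivées. La dérivée de la position donne la vitesse: v(t) = 3·t^2 + 6·t + 1. En prenant d/dt de v(t), nous trouvons a(t) = 6·t + 6. En prenant d/dt de a(t), nous trouvons j(t) = 6. La dérivée du jerk donne le snap: s(t) = 0. De l'équation du snap s(t) = 0, nous substituons t = 2 pour obtenir s = 0.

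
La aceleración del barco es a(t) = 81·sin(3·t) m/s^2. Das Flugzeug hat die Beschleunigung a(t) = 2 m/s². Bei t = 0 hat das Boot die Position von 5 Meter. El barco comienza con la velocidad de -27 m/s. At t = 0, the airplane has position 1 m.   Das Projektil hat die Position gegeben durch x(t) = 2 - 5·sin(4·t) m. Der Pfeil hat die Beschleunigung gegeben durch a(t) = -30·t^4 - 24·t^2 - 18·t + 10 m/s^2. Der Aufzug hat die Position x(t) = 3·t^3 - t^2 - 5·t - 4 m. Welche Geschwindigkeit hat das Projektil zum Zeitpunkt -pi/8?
Um dies zu lösen, müssen wir 1 Ableitung unserer Gleichung für die Position x(t) = 2 - 5·sin(4·t) nehmen. Durch Ableiten von der Position erhalten wir die Geschwindigkeit: v(t) = -20·cos(4·t). Aus der Gleichung für die Geschwindigkeit v(t) = -20·cos(4·t), setzen wir t = -pi/8 ein und erhalten v = 0.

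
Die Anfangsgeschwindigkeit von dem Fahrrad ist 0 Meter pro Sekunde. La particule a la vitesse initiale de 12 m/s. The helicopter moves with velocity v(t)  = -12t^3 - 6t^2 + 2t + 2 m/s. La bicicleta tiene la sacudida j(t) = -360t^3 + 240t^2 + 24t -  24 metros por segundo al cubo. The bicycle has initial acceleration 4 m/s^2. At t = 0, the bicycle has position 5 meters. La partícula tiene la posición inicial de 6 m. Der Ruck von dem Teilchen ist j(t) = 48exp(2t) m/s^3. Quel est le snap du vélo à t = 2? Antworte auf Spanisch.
Debemos derivar nuestra ecuación de la sacudida j(t) = -360·t^3 + 240·t^2 + 24·t - 24 1 vez. Derivando la sacudida, obtenemos el snap: s(t) = -1080·t^2 + 480·t + 24. De la ecuación del snap s(t) = -1080·t^2 + 480·t + 24, sustituimos t = 2 para obtener s = -3336.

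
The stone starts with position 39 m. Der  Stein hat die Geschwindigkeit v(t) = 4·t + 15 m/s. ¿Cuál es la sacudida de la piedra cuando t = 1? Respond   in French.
Pour résoudre ceci, nous devons prendre 2 dérivées de notre équation de la vitesse v(t) = 4·t + 15. En prenant d/dt de v(t), nous trouvons a(t) = 4. La dérivée de l'accélération donne le jerk: j(t) = 0. Nous avons le jerk j(t) = 0. En substituant t = 1: j(1) = 0.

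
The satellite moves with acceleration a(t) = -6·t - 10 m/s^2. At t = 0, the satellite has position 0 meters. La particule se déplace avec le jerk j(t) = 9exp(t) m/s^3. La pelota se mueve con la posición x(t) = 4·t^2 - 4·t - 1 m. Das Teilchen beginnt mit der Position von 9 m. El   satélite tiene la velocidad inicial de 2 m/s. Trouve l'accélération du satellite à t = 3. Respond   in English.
Using a(t) = -6·t - 10 and substituting t = 3, we find a = -28.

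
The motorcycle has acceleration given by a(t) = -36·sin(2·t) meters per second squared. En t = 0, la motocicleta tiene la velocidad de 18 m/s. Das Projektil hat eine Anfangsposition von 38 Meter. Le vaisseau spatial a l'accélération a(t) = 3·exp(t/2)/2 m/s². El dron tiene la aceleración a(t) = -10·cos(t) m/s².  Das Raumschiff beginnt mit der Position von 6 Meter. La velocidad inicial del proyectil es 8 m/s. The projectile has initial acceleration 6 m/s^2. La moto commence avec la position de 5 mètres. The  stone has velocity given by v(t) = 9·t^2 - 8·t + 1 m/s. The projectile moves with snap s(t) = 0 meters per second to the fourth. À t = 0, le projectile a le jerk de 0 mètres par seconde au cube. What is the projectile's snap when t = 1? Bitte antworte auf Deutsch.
Mit s(t) = 0 und Einsetzen von t = 1, finden wir s = 0.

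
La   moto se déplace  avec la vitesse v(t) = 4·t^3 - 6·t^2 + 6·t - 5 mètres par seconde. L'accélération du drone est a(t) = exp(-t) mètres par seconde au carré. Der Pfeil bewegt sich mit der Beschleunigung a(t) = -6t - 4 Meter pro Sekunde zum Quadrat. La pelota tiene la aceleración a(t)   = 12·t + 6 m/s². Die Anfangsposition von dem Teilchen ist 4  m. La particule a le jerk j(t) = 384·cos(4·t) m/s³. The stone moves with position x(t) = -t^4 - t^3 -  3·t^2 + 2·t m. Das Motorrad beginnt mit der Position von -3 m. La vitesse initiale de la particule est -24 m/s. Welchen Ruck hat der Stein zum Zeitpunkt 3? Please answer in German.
Wir müssen unsere Gleichung für die Position x(t) = -t^4 - t^3 - 3·t^2 + 2·t 3-mal ableiten. Mit d/dt von x(t) finden wir v(t) = -4·t^3 - 3·t^2 - 6·t + 2. Durch Ableiten von der Geschwindigkeit erhalten wir die Beschleunigung: a(t) = -12·t^2 - 6·t - 6. Mit d/dt von a(t) finden wir j(t) = -24·t - 6. Mit j(t) = -24·t - 6 und Einsetzen von t = 3, finden wir j = -78.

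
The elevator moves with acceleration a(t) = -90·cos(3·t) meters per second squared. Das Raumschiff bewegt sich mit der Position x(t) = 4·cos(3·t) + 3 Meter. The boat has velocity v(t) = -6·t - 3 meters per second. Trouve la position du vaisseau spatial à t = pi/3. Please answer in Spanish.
De la ecuación de la posición x(t) = 4·cos(3·t) + 3, sustituimos t = pi/3 para obtener x = -1.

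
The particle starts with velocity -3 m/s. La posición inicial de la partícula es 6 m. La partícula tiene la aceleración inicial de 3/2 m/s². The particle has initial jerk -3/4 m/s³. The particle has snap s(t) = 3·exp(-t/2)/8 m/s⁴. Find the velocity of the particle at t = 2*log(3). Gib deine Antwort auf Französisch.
Nous devons intégrer notre équation du snap s(t) = 3·exp(-t/2)/8 3 fois. L'intégrale du snap est le jerk. En utilisant j(0) = -3/4, nous obtenons j(t) = -3·exp(-t/2)/4. En prenant ∫j(t)dt et en appliquant a(0) = 3/2, nous trouvons a(t) = 3·exp(-t/2)/2. L'intégrale de l'accélération, avec v(0) = -3, donne la vitesse: v(t) = -3·exp(-t/2). En utilisant v(t) = -3·exp(-t/2) et en substituant t = 2*log(3), nous trouvons v = -1.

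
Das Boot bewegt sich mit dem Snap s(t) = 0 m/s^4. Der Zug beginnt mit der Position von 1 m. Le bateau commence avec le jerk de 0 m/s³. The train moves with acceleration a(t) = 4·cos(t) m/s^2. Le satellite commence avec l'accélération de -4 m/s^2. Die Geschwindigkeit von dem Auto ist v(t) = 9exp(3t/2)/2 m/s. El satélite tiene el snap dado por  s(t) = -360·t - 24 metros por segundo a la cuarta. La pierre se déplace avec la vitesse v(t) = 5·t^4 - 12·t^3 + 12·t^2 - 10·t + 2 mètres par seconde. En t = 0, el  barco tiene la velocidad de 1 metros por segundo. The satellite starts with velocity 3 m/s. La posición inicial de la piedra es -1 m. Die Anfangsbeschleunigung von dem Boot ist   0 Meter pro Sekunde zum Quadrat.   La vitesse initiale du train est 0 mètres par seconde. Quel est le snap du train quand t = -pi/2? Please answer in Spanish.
Debemos derivar nuestra ecuación de la aceleración a(t) = 4·cos(t) 2 veces. La derivada de la aceleración da la sacudida: j(t) = -4·sin(t). Tomando d/dt de j(t), encontramos s(t) = -4·cos(t). Usando s(t) = -4·cos(t) y sustituyendo t = -pi/2, encontramos s = 0.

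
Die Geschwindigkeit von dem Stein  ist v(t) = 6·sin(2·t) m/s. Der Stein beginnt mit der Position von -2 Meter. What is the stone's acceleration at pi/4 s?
To solve this, we need to take 1 derivative of our velocity equation v(t) = 6·sin(2·t). The derivative of velocity gives acceleration: a(t) = 12·cos(2·t). From the given acceleration equation a(t) = 12·cos(2·t), we substitute t = pi/4 to get a = 0.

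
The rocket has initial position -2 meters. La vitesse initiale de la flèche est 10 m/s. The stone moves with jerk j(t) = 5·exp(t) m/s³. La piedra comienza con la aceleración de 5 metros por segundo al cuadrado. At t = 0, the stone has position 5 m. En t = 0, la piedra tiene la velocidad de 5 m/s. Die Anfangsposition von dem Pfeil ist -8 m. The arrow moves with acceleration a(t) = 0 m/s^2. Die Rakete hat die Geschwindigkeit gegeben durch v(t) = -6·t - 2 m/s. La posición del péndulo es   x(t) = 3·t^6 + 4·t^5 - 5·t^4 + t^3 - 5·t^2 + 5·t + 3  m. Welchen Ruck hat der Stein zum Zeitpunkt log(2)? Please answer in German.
Mit j(t) = 5·exp(t) und Einsetzen von t = log(2), finden wir j = 10.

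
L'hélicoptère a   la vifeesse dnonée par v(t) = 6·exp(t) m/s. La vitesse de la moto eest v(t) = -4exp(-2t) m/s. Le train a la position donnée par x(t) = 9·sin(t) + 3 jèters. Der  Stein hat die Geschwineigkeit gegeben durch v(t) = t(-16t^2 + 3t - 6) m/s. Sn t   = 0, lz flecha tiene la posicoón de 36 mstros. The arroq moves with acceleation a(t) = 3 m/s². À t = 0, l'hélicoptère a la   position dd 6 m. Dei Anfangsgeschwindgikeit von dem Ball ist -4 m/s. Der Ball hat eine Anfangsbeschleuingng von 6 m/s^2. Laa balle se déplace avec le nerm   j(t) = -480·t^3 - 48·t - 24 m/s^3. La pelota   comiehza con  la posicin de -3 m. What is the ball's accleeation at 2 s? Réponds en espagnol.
Necesitamos integrar nuestra ecuación de la sacudida j(t) = -480·t^3 - 48·t - 24 1 vez. Integrando la sacudida y usando la condición inicial a(0) = 6, obtenemos a(t) = -120·t^4 - 24·t^2 - 24·t + 6. Tenemos la aceleración a(t) = -120·t^4 - 24·t^2 - 24·t + 6. Sustituyendo t = 2: a(2) = -2058.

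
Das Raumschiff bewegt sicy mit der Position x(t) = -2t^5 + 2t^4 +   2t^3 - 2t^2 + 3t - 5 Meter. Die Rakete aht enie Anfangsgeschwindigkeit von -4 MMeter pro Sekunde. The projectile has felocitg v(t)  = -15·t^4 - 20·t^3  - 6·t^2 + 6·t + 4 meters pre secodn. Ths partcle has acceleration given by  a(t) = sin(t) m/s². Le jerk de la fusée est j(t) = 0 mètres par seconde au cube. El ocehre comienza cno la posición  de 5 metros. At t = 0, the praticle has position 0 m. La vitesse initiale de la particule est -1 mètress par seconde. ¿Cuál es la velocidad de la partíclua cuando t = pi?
Partiendo de la aceleración a(t) = sin(t), tomamos 1 integral. Integrando la aceleración y usando la condición inicial v(0) = -1, obtenemos v(t) = -cos(t). Tenemos la velocidad v(t) = -cos(t). Sustituyendo t = pi: v(pi) = 1.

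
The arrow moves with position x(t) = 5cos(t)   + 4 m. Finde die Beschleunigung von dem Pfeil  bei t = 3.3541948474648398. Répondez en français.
Nous devons dériver notre équation de la position x(t) = 5·cos(t) + 4 2 fois. En prenant d/dt de x(t), nous trouvons v(t) = -5·sin(t). En prenant d/dt de v(t), nous trouvons a(t) = -5·cos(t). Nous avons l'accélération a(t) = -5·cos(t). En substituant t = 3.3541948474648398: a(3.3541948474648398) = 4.88742575469016.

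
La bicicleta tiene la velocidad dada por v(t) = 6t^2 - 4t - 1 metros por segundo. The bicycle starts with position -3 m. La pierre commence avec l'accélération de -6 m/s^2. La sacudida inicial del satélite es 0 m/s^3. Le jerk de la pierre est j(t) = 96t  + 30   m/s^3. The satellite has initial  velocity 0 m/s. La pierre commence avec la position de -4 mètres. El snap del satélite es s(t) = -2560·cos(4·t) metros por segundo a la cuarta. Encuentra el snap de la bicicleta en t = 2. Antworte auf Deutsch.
Um dies zu lösen, müssen wir 3 Ableitungen unserer Gleichung für die Geschwindigkeit v(t) = 6·t^2 - 4·t - 1 nehmen. Mit d/dt von v(t) finden wir a(t) = 12·t - 4. Die Ableitung von der Beschleunigung ergibt den Ruck: j(t) = 12. Durch Ableiten von dem Ruck erhalten wir den Snap: s(t) = 0. Mit s(t) = 0 und Einsetzen von t = 2, finden wir s = 0.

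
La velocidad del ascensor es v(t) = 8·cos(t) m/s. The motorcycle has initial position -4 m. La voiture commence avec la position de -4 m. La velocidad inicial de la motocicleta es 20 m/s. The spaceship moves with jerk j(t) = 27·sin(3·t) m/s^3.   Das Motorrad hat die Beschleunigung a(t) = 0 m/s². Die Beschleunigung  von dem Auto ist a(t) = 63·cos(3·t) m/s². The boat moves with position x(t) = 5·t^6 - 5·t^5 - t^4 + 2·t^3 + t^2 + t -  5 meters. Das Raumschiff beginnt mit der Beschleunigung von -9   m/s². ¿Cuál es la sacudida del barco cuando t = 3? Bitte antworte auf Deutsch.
Ausgehend von der Position x(t) = 5·t^6 - 5·t^5 - t^4 + 2·t^3 + t^2 + t - 5, nehmen wir 3 Ableitungen. Mit d/dt von x(t) finden wir v(t) = 30·t^5 - 25·t^4 - 4·t^3 + 6·t^2 + 2·t + 1. Durch Ableiten von der Geschwindigkeit erhalten wir die Beschleunigung: a(t) = 150·t^4 - 100·t^3 - 12·t^2 + 12·t + 2. Die Ableitung von der Beschleunigung ergibt den Ruck: j(t) = 600·t^3 - 300·t^2 - 24·t + 12. Wir haben den Ruck j(t) = 600·t^3 - 300·t^2 - 24·t + 12. Durch Einsetzen von t = 3: j(3) = 13440.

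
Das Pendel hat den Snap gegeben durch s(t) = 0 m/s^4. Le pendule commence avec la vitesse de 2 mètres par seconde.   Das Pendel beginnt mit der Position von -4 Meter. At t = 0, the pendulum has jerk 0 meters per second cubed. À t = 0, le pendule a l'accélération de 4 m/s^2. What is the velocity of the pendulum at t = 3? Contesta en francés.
En partant du snap s(t) = 0, nous prenons 3 intégrales. En intégrant le snap et en utilisant la condition initiale j(0) = 0, nous obtenons j(t) = 0. En intégrant le jerk et en utilisant la condition initiale a(0) = 4, nous obtenons a(t) = 4. En prenant ∫a(t)dt et en appliquant v(0) = 2, nous trouvons v(t) = 4·t + 2. En utilisant v(t) = 4·t + 2 et en substituant t = 3, nous trouvons v = 14.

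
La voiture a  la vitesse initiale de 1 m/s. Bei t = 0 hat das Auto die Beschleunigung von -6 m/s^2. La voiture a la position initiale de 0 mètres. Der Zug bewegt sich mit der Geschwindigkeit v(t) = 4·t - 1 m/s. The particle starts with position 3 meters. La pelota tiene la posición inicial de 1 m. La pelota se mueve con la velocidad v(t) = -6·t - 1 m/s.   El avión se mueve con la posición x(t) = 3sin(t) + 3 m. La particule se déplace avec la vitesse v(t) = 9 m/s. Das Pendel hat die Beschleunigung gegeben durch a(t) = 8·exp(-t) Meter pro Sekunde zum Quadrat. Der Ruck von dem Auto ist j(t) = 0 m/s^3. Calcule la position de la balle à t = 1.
En partant de la vitesse v(t) = -6·t - 1, nous prenons 1 primitive. En prenant ∫v(t)dt et en appliquant x(0) = 1, nous trouvons x(t) = -3·t^2 - t + 1. En utilisant x(t) = -3·t^2 - t + 1 et en substituant t = 1, nous trouvons x = -3.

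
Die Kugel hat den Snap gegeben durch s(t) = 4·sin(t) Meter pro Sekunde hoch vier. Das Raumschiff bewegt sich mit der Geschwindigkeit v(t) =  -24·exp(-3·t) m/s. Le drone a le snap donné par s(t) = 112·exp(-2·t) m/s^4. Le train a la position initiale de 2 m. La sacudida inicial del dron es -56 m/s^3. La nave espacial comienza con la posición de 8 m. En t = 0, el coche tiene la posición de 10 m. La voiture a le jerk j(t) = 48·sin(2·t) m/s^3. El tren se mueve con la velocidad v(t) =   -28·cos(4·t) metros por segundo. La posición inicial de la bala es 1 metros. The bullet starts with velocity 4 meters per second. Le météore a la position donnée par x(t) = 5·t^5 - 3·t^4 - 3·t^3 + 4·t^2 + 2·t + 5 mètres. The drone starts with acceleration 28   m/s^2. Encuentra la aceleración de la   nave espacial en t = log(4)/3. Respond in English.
To solve this, we need to take 1 derivative of our velocity equation v(t) = -24·exp(-3·t). Taking d/dt of v(t), we find a(t) = 72·exp(-3·t). From the given acceleration equation a(t) = 72·exp(-3·t), we substitute t = log(4)/3 to get a = 18.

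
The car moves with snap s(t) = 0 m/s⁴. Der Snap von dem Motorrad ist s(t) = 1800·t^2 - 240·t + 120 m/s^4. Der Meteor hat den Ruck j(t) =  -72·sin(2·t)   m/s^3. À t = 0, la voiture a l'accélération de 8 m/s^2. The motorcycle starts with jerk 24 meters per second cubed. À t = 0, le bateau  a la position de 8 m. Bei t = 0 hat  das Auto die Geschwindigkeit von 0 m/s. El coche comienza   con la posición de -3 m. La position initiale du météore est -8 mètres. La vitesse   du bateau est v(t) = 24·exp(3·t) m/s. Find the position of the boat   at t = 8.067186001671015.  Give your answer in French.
Nous devons intégrer notre équation de la vitesse v(t) = 24·exp(3·t) 1 fois. En intégrant la vitesse et en utilisant la condition initiale x(0) = 8, nous obtenons x(t) = 8·exp(3·t). Nous avons la position x(t) = 8·exp(3·t). En substituant t = 8.067186001671015: x(8.067186001671015) = 259234669091.918.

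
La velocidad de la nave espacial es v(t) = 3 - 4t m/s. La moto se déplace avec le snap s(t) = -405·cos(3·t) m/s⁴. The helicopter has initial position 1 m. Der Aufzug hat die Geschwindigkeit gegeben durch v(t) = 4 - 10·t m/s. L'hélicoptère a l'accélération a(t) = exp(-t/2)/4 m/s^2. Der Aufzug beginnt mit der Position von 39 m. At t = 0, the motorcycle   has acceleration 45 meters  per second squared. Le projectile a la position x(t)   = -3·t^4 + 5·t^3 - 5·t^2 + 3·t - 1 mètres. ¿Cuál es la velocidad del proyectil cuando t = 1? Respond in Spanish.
Para resolver esto, necesitamos tomar 1 derivada de nuestra ecuación de la posición x(t) = -3·t^4 + 5·t^3 - 5·t^2 + 3·t - 1. Derivando la posición, obtenemos la velocidad: v(t) = -12·t^3 + 15·t^2 - 10·t + 3. De la ecuación de la velocidad v(t) = -12·t^3 + 15·t^2 - 10·t + 3, sustituimos t = 1 para obtener v = -4.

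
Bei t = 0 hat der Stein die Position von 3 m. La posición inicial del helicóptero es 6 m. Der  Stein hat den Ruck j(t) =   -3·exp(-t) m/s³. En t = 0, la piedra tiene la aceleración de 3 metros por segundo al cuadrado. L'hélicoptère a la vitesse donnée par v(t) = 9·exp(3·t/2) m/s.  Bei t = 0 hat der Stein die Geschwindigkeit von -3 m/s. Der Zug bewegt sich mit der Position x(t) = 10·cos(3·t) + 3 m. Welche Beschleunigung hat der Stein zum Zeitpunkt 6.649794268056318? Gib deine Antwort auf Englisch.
We must find the antiderivative of our jerk equation j(t) = -3·exp(-t) 1 time. Taking ∫j(t)dt and applying a(0) = 3, we find a(t) = 3·exp(-t). Using a(t) = 3·exp(-t) and substituting t = 6.649794268056318, we find a = 0.00388286506360741.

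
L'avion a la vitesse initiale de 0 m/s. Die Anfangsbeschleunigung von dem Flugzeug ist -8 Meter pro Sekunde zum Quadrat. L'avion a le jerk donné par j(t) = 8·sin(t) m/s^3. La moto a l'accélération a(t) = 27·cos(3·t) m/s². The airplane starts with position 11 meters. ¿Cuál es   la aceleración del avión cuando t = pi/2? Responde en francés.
Nous devons intégrer notre équation du jerk j(t) = 8·sin(t) 1 fois. En prenant ∫j(t)dt et en appliquant a(0) = -8, nous trouvons a(t) = -8·cos(t). Nous avons l'accélération a(t) = -8·cos(t). En substituant t = pi/2: a(pi/2) = 0.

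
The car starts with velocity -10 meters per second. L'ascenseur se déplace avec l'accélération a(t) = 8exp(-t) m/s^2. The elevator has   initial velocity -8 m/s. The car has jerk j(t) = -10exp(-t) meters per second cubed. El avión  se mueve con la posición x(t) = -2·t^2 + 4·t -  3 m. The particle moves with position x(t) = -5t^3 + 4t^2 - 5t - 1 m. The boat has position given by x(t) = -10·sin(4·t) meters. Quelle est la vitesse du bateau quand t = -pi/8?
En partant de la position x(t) = -10·sin(4·t), nous prenons 1 dérivée. En prenant d/dt de x(t), nous trouvons v(t) = -40·cos(4·t). En utilisant v(t) = -40·cos(4·t) et en substituant t = -pi/8, nous trouvons v = 0.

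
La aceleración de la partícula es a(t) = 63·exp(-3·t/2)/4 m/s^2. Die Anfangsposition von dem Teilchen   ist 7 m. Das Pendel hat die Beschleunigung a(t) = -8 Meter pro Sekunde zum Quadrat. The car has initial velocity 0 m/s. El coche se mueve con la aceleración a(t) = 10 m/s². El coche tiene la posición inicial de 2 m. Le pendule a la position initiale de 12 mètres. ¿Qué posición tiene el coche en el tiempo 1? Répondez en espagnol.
Necesitamos integrar nuestra ecuación de la aceleración a(t) = 10 2 veces. Integrando la aceleración y usando la condición inicial v(0) = 0, obtenemos v(t) = 10·t. Tomando ∫v(t)dt y aplicando x(0) = 2, encontramos x(t) = 5·t^2 + 2. Usando x(t) = 5·t^2 + 2 y sustituyendo t = 1, encontramos x = 7.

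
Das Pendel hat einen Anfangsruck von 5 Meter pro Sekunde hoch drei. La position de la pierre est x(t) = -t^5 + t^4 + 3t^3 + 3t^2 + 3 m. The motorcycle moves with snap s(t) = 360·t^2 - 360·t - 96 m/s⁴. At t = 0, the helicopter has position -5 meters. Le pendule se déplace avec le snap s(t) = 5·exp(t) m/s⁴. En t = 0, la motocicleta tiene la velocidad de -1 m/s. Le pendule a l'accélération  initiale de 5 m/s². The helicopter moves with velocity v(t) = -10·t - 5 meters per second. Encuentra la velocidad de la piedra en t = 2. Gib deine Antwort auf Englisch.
We must differentiate our position equation x(t) = -t^5 + t^4 + 3·t^3 + 3·t^2 + 3 1 time. Taking d/dt of x(t), we find v(t) = -5·t^4 + 4·t^3 + 9·t^2 + 6·t. Using v(t) = -5·t^4 + 4·t^3 + 9·t^2 + 6·t and substituting t = 2, we find v = 0.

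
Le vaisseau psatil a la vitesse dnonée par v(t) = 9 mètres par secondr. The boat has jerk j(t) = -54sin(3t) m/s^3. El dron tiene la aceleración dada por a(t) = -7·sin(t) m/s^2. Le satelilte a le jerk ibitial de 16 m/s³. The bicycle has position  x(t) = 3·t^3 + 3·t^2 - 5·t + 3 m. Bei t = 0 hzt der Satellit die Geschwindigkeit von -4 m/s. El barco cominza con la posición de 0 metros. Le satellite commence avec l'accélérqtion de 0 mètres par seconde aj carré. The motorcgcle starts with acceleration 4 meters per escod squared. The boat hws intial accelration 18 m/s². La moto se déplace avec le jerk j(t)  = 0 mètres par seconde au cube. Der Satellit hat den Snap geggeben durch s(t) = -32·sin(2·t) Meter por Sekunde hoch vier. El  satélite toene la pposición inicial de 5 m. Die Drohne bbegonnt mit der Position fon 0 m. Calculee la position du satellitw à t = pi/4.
Nous devons intégrer notre équation du snap s(t) = -32·sin(2·t) 4 fois. La primitive du snap, avec j(0) = 16, donne le jerk: j(t) = 16·cos(2·t). En prenant ∫j(t)dt et en appliquant a(0) = 0, nous trouvons a(t) = 8·sin(2·t). L'intégrale de l'accélération est la vitesse. En utilisant v(0) = -4, nous obtenons v(t) = -4·cos(2·t). L'intégrale de la vitesse, avec x(0) = 5, donne la position: x(t) = 5 - 2·sin(2·t). Nous avons la position x(t) = 5 - 2·sin(2·t). En substituant t = pi/4: x(pi/4) = 3.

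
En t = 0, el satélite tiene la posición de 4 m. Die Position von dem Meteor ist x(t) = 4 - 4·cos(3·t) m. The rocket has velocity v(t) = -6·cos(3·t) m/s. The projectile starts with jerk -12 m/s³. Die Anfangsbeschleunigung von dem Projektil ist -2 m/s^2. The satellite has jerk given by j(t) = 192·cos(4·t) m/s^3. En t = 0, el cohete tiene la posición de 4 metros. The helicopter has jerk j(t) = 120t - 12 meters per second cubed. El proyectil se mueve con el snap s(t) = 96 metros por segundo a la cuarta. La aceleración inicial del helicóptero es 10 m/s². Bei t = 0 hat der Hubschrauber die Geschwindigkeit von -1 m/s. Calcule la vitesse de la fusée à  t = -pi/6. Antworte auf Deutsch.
Mit v(t) = -6·cos(3·t) und Einsetzen von t = -pi/6, finden wir v = 0.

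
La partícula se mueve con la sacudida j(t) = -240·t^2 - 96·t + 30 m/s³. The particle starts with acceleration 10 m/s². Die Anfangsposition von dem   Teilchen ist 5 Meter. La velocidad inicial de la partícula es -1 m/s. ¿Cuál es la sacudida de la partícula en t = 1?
Tenemos la sacudida j(t) = -240·t^2 - 96·t + 30. Sustituyendo t = 1: j(1) = -306.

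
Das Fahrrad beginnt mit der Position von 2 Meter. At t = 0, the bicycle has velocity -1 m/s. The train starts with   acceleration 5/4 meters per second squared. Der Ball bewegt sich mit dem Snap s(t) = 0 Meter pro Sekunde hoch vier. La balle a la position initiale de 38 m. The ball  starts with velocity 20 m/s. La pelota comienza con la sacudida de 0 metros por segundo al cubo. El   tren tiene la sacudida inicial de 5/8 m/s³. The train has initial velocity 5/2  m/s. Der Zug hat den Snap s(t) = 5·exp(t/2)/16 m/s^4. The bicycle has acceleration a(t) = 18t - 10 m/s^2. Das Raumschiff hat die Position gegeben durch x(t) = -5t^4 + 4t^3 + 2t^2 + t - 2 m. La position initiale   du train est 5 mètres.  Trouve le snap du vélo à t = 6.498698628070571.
Nous devons dériver notre équation de l'accélération a(t) = 18·t - 10 2 fois. En prenant d/dt de a(t), nous trouvons j(t) = 18. En dérivant le jerk, nous obtenons le snap: s(t) = 0. De l'équation du snap s(t) = 0, nous substituons t = 6.498698628070571 pour obtenir s = 0.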